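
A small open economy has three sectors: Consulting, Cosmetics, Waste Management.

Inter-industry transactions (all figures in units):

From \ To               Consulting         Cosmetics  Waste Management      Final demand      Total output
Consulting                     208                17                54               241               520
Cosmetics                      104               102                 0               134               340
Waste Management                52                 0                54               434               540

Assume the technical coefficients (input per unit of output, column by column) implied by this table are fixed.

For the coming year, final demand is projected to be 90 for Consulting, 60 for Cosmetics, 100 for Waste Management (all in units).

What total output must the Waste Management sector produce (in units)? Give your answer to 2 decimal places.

Technical coefficients a_ij = z_ij / X_j:
  a_11 = 208/520 = 0.40, a_21 = 104/520 = 0.20, a_31 = 52/520 = 0.10
  a_12 = 17/340 = 0.05, a_22 = 102/340 = 0.30, a_32 = 0/340 = 0.00
  a_13 = 54/540 = 0.10, a_23 = 0/540 = 0.00, a_33 = 54/540 = 0.10
I − A =
  [   0.60    -0.05    -0.10]
  [  -0.20     0.70     0.00]
  [  -0.10     0.00     0.90]
Cofactors of I−A, C_ij = (−1)^(i+j)·(minor ij) (rows/columns in the sector order above):
  C_11 = (0.70)(0.90) − (0.00)(0.00) = 0.6300
  C_12 = −[(-0.20)(0.90) − (0.00)(-0.10)] = 0.1800
  C_13 = (-0.20)(0.00) − (0.70)(-0.10) = 0.0700
  C_21 = −[(-0.05)(0.90) − (-0.10)(0.00)] = 0.0450
  C_22 = (0.60)(0.90) − (-0.10)(-0.10) = 0.5300
  C_23 = −[(0.60)(0.00) − (-0.05)(-0.10)] = 0.0050
  C_31 = (-0.05)(0.00) − (-0.10)(0.70) = 0.0700
  C_32 = −[(0.60)(0.00) − (-0.10)(-0.20)] = 0.0200
  C_33 = (0.60)(0.70) − (-0.05)(-0.20) = 0.4100
det(I−A) = Σ_j (I−A)_1j·C_1j = (0.60)(0.6300) + (-0.05)(0.1800) + (-0.10)(0.0700) = 0.3620
adj(I−A) = Cᵀ =
  [ 0.6300   0.0450   0.0700]
  [ 0.1800   0.5300   0.0200]
  [ 0.0700   0.0050   0.4100]
(I − A)⁻¹ = adj(I−A) / det(I−A) ≈
  [   1.7403     0.1243     0.1934]
  [   0.4972     1.4641     0.0552]
  [   0.1934     0.0138     1.1326]
x = (I − A)⁻¹ d = adj(I−A)·d / det(I−A), with det(I−A) = 0.3620:
  x_1 = (0.6300·90 + 0.0450·60 + 0.0700·100) / 0.3620 = 66.40 / 0.3620 ≈ 183.43
  x_2 = (0.1800·90 + 0.5300·60 + 0.0200·100) / 0.3620 = 50.00 / 0.3620 ≈ 138.12
  x_3 = (0.0700·90 + 0.0050·60 + 0.4100·100) / 0.3620 = 47.60 / 0.3620 ≈ 131.49

x_3 = 131.49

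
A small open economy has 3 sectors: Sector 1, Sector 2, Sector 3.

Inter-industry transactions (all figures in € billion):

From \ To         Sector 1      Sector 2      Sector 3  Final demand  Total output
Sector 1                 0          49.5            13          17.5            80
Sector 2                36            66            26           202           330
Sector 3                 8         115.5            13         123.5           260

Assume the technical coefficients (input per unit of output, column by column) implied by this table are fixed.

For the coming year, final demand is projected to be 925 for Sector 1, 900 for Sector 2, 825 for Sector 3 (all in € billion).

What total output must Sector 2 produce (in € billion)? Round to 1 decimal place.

x_2 = 2094.6

Technical coefficients a_ij = z_ij / X_j:
  a_11 = 0/80 = 0.00, a_21 = 36/80 = 0.45, a_31 = 8/80 = 0.10
  a_12 = 49.5/330 = 0.15, a_22 = 66/330 = 0.20, a_32 = 115.5/330 = 0.35
  a_13 = 13/260 = 0.05, a_23 = 26/260 = 0.10, a_33 = 13/260 = 0.05
I − A =
  [   1.00    -0.15    -0.05]
  [  -0.45     0.80    -0.10]
  [  -0.10    -0.35     0.95]
Cofactors of I−A, C_ij = (−1)^(i+j)·(minor ij) (rows/columns in the sector order above):
  C_11 = (0.80)(0.95) − (-0.10)(-0.35) = 0.7250
  C_12 = −[(-0.45)(0.95) − (-0.10)(-0.10)] = 0.4375
  C_13 = (-0.45)(-0.35) − (0.80)(-0.10) = 0.2375
  C_21 = −[(-0.15)(0.95) − (-0.05)(-0.35)] = 0.1600
  C_22 = (1.00)(0.95) − (-0.05)(-0.10) = 0.9450
  C_23 = −[(1.00)(-0.35) − (-0.15)(-0.10)] = 0.3650
  C_31 = (-0.15)(-0.10) − (-0.05)(0.80) = 0.0550
  C_32 = −[(1.00)(-0.10) − (-0.05)(-0.45)] = 0.1225
  C_33 = (1.00)(0.80) − (-0.15)(-0.45) = 0.7325
det(I−A) = Σ_j (I−A)_1j·C_1j = (1.00)(0.7250) + (-0.15)(0.4375) + (-0.05)(0.2375) = 0.6475
adj(I−A) = Cᵀ =
  [ 0.7250   0.1600   0.0550]
  [ 0.4375   0.9450   0.1225]
  [ 0.2375   0.3650   0.7325]
(I − A)⁻¹ = adj(I−A) / det(I−A) ≈
  [   1.1197     0.2471     0.0849]
  [   0.6757     1.4595     0.1892]
  [   0.3668     0.5637     1.1313]
x = (I − A)⁻¹ d = adj(I−A)·d / det(I−A), with det(I−A) = 0.6475:
  x_1 = (0.7250·925 + 0.1600·900 + 0.0550·825) / 0.6475 = 860.00 / 0.6475 ≈ 1328.2
  x_2 = (0.4375·925 + 0.9450·900 + 0.1225·825) / 0.6475 = 1356.25 / 0.6475 ≈ 2094.6
  x_3 = (0.2375·925 + 0.3650·900 + 0.7325·825) / 0.6475 = 1152.50 / 0.6475 ≈ 1779.9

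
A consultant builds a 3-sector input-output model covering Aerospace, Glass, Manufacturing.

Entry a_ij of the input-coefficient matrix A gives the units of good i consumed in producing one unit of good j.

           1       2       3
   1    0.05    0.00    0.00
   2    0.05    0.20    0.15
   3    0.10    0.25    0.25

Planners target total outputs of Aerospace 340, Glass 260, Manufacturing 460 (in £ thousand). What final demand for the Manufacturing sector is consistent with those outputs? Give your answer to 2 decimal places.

d_3 = 246.00

I − A =
  [   0.95     0.00     0.00]
  [  -0.05     0.80    -0.15]
  [  -0.10    -0.25     0.75]
d = (I − A) x:
  d_1 = (+0.95)·340 + (+0.00)·260 + (+0.00)·460 = 323.00
  d_2 = (-0.05)·340 + (+0.80)·260 + (-0.15)·460 = 122.00
  d_3 = (-0.10)·340 + (-0.25)·260 + (+0.75)·460 = 246.00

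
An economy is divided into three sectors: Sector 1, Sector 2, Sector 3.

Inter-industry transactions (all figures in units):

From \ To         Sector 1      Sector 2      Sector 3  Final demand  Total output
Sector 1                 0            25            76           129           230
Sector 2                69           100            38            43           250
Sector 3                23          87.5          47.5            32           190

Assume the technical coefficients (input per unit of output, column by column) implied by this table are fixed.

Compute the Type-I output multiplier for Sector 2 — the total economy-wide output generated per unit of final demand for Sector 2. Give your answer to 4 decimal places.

m_2 = 4.4387

Technical coefficients a_ij = z_ij / X_j:
  a_11 = 0/230 = 0.00, a_21 = 69/230 = 0.30, a_31 = 23/230 = 0.10
  a_12 = 25/250 = 0.10, a_22 = 100/250 = 0.40, a_32 = 87.5/250 = 0.35
  a_13 = 76/190 = 0.40, a_23 = 38/190 = 0.20, a_33 = 47.5/190 = 0.25
I − A =
  [   1.00    -0.10    -0.40]
  [  -0.30     0.60    -0.20]
  [  -0.10    -0.35     0.75]
Cofactors of I−A, C_ij = (−1)^(i+j)·(minor ij) (rows/columns in the sector order above):
  C_11 = (0.60)(0.75) − (-0.20)(-0.35) = 0.3800
  C_12 = −[(-0.30)(0.75) − (-0.20)(-0.10)] = 0.2450
  C_13 = (-0.30)(-0.35) − (0.60)(-0.10) = 0.1650
  C_21 = −[(-0.10)(0.75) − (-0.40)(-0.35)] = 0.2150
  C_22 = (1.00)(0.75) − (-0.40)(-0.10) = 0.7100
  C_23 = −[(1.00)(-0.35) − (-0.10)(-0.10)] = 0.3600
  C_31 = (-0.10)(-0.20) − (-0.40)(0.60) = 0.2600
  C_32 = −[(1.00)(-0.20) − (-0.40)(-0.30)] = 0.3200
  C_33 = (1.00)(0.60) − (-0.10)(-0.30) = 0.5700
det(I−A) = Σ_j (I−A)_1j·C_1j = (1.00)(0.3800) + (-0.10)(0.2450) + (-0.40)(0.1650) = 0.2895
adj(I−A) = Cᵀ =
  [ 0.3800   0.2150   0.2600]
  [ 0.2450   0.7100   0.3200]
  [ 0.1650   0.3600   0.5700]
(I − A)⁻¹ = adj(I−A) / det(I−A) ≈
  [   1.31261     0.74266     0.89810]
  [   0.84629     2.45250     1.10535]
  [   0.56995     1.24352     1.96891]
The output multiplier for sector j is the column-j sum of the Leontief inverse (I − A)⁻¹ = adj(I−A) / det(I−A).
Column 2 of adj(I−A): (0.2150, 0.7100, 0.3600); det(I−A) = 0.2895.
m_2 = (0.2150 + 0.7100 + 0.3600) / 0.2895 = 1.285 / 0.2895 ≈ 4.4387.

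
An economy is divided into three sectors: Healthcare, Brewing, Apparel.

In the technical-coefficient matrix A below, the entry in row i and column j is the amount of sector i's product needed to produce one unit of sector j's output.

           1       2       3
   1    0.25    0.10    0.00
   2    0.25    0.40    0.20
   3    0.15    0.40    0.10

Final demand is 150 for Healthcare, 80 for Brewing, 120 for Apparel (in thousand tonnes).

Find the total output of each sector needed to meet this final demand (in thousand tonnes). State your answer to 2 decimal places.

x_1 = 246.01, x_2 = 345.07, x_3 = 327.70

I − A =
  [   0.75    -0.10     0.00]
  [  -0.25     0.60    -0.20]
  [  -0.15    -0.40     0.90]
Cofactors of I−A, C_ij = (−1)^(i+j)·(minor ij) (rows/columns in the sector order above):
  C_11 = (0.60)(0.90) − (-0.20)(-0.40) = 0.4600
  C_12 = −[(-0.25)(0.90) − (-0.20)(-0.15)] = 0.2550
  C_13 = (-0.25)(-0.40) − (0.60)(-0.15) = 0.1900
  C_21 = −[(-0.10)(0.90) − (0.00)(-0.40)] = 0.0900
  C_22 = (0.75)(0.90) − (0.00)(-0.15) = 0.6750
  C_23 = −[(0.75)(-0.40) − (-0.10)(-0.15)] = 0.3150
  C_31 = (-0.10)(-0.20) − (0.00)(0.60) = 0.0200
  C_32 = −[(0.75)(-0.20) − (0.00)(-0.25)] = 0.1500
  C_33 = (0.75)(0.60) − (-0.10)(-0.25) = 0.4250
det(I−A) = Σ_j (I−A)_1j·C_1j = (0.75)(0.4600) + (-0.10)(0.2550) + (0.00)(0.1900) = 0.3195
adj(I−A) = Cᵀ =
  [ 0.4600   0.0900   0.0200]
  [ 0.2550   0.6750   0.1500]
  [ 0.1900   0.3150   0.4250]
(I − A)⁻¹ = adj(I−A) / det(I−A) ≈
  [   1.4397     0.2817     0.0626]
  [   0.7981     2.1127     0.4695]
  [   0.5947     0.9859     1.3302]
x = (I − A)⁻¹ d = adj(I−A)·d / det(I−A), with det(I−A) = 0.3195:
  x_1 = (0.4600·150 + 0.0900·80 + 0.0200·120) / 0.3195 = 78.60 / 0.3195 ≈ 246.01
  x_2 = (0.2550·150 + 0.6750·80 + 0.1500·120) / 0.3195 = 110.25 / 0.3195 ≈ 345.07
  x_3 = (0.1900·150 + 0.3150·80 + 0.4250·120) / 0.3195 = 104.70 / 0.3195 ≈ 327.70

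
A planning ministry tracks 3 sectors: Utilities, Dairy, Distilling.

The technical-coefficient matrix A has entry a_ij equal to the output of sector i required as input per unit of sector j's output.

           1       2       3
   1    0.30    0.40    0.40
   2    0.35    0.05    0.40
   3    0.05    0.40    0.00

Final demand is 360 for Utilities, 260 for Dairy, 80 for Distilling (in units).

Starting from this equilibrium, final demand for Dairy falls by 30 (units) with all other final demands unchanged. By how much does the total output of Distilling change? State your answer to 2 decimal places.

Δx_3 = -27.27

I − A =
  [   0.70    -0.40    -0.40]
  [  -0.35     0.95    -0.40]
  [  -0.05    -0.40     1.00]
Cofactors of I−A, C_ij = (−1)^(i+j)·(minor ij) (rows/columns in the sector order above):
  C_11 = (0.95)(1.00) − (-0.40)(-0.40) = 0.7900
  C_12 = −[(-0.35)(1.00) − (-0.40)(-0.05)] = 0.3700
  C_13 = (-0.35)(-0.40) − (0.95)(-0.05) = 0.1875
  C_21 = −[(-0.40)(1.00) − (-0.40)(-0.40)] = 0.5600
  C_22 = (0.70)(1.00) − (-0.40)(-0.05) = 0.6800
  C_23 = −[(0.70)(-0.40) − (-0.40)(-0.05)] = 0.3000
  C_31 = (-0.40)(-0.40) − (-0.40)(0.95) = 0.5400
  C_32 = −[(0.70)(-0.40) − (-0.40)(-0.35)] = 0.4200
  C_33 = (0.70)(0.95) − (-0.40)(-0.35) = 0.5250
det(I−A) = Σ_j (I−A)_1j·C_1j = (0.70)(0.7900) + (-0.40)(0.3700) + (-0.40)(0.1875) = 0.3300
adj(I−A) = Cᵀ =
  [ 0.7900   0.5600   0.5400]
  [ 0.3700   0.6800   0.4200]
  [ 0.1875   0.3000   0.5250]
(I − A)⁻¹ = adj(I−A) / det(I−A) ≈
  [   2.3939     1.6970     1.6364]
  [   1.1212     2.0606     1.2727]
  [   0.5682     0.9091     1.5909]
Δx = (I − A)⁻¹ Δd with Δd having -30 in the Dairy component and 0 elsewhere.
So Δx_3 = L_32 · (-30), where L_32 = adj(I−A)_32 / det(I−A) = 0.3000 / 0.3300.
Δx_3 = 0.3000 × (-30) / 0.3300 = -9.00 / 0.3300 ≈ -27.27.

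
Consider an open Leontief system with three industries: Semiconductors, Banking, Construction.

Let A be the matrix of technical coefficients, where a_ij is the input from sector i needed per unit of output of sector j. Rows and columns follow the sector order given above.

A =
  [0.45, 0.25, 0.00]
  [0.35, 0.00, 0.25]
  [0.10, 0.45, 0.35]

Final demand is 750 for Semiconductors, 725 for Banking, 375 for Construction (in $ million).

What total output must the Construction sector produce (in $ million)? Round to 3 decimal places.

I − A =
  [   0.55    -0.25     0.00]
  [  -0.35     1.00    -0.25]
  [  -0.10    -0.45     0.65]
Cofactors of I−A, C_ij = (−1)^(i+j)·(minor ij) (rows/columns in the sector order above):
  C_11 = (1.00)(0.65) − (-0.25)(-0.45) = 0.5375
  C_12 = −[(-0.35)(0.65) − (-0.25)(-0.10)] = 0.2525
  C_13 = (-0.35)(-0.45) − (1.00)(-0.10) = 0.2575
  C_21 = −[(-0.25)(0.65) − (0.00)(-0.45)] = 0.1625
  C_22 = (0.55)(0.65) − (0.00)(-0.10) = 0.3575
  C_23 = −[(0.55)(-0.45) − (-0.25)(-0.10)] = 0.2725
  C_31 = (-0.25)(-0.25) − (0.00)(1.00) = 0.0625
  C_32 = −[(0.55)(-0.25) − (0.00)(-0.35)] = 0.1375
  C_33 = (0.55)(1.00) − (-0.25)(-0.35) = 0.4625
det(I−A) = Σ_j (I−A)_1j·C_1j = (0.55)(0.5375) + (-0.25)(0.2525) + (0.00)(0.2575) = 0.2325
adj(I−A) = Cᵀ =
  [ 0.5375   0.1625   0.0625]
  [ 0.2525   0.3575   0.1375]
  [ 0.2575   0.2725   0.4625]
(I − A)⁻¹ = adj(I−A) / det(I−A) ≈
  [   2.3118     0.6989     0.2688]
  [   1.0860     1.5376     0.5914]
  [   1.1075     1.1720     1.9892]
x = (I − A)⁻¹ d = adj(I−A)·d / det(I−A), with det(I−A) = 0.2325:
  x_1 = (0.5375·750 + 0.1625·725 + 0.0625·375) / 0.2325 = 544.375 / 0.2325 ≈ 2341.398
  x_2 = (0.2525·750 + 0.3575·725 + 0.1375·375) / 0.2325 = 500.125 / 0.2325 ≈ 2151.075
  x_3 = (0.2575·750 + 0.2725·725 + 0.4625·375) / 0.2325 = 564.125 / 0.2325 ≈ 2426.344

x_3 = 2426.344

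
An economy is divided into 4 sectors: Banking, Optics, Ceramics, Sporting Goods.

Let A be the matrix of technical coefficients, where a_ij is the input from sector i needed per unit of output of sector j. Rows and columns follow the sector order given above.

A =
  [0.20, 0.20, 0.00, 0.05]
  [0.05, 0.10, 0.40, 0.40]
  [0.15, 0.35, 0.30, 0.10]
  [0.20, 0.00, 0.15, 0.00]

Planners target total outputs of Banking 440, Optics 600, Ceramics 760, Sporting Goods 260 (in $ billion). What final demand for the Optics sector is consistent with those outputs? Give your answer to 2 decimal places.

d_O = 110.00

I − A =
  [   0.80    -0.20     0.00    -0.05]
  [  -0.05     0.90    -0.40    -0.40]
  [  -0.15    -0.35     0.70    -0.10]
  [  -0.20     0.00    -0.15     1.00]
d = (I − A) x:
  d_B = (+0.80)·440 + (-0.20)·600 + (+0.00)·760 + (-0.05)·260 = 219.00
  d_O = (-0.05)·440 + (+0.90)·600 + (-0.40)·760 + (-0.40)·260 = 110.00
  d_C = (-0.15)·440 + (-0.35)·600 + (+0.70)·760 + (-0.10)·260 = 230.00
  d_S = (-0.20)·440 + (+0.00)·600 + (-0.15)·760 + (+1.00)·260 = 58.00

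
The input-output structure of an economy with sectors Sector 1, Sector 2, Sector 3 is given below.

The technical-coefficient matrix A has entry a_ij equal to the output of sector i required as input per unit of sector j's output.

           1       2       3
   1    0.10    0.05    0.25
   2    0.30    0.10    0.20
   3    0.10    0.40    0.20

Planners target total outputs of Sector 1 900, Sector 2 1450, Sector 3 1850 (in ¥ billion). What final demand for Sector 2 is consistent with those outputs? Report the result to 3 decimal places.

I − A =
  [   0.90    -0.05    -0.25]
  [  -0.30     0.90    -0.20]
  [  -0.10    -0.40     0.80]
d = (I − A) x:
  d_1 = (+0.90)·900 + (-0.05)·1450 + (-0.25)·1850 = 275.000
  d_2 = (-0.30)·900 + (+0.90)·1450 + (-0.20)·1850 = 665.000
  d_3 = (-0.10)·900 + (-0.40)·1450 + (+0.80)·1850 = 810.000

d_2 = 665.000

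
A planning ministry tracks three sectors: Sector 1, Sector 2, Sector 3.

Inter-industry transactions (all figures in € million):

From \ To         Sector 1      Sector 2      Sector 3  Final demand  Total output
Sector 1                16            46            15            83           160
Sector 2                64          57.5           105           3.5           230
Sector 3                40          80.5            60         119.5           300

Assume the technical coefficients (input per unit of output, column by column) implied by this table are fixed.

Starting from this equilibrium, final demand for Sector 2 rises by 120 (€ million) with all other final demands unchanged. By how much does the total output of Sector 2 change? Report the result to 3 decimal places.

Δx_2 = 255.819

Technical coefficients a_ij = z_ij / X_j:
  a_11 = 16/160 = 0.10, a_21 = 64/160 = 0.40, a_31 = 40/160 = 0.25
  a_12 = 46/230 = 0.20, a_22 = 57.5/230 = 0.25, a_32 = 80.5/230 = 0.35
  a_13 = 15/300 = 0.05, a_23 = 105/300 = 0.35, a_33 = 60/300 = 0.20
I − A =
  [   0.90    -0.20    -0.05]
  [  -0.40     0.75    -0.35]
  [  -0.25    -0.35     0.80]
Cofactors of I−A, C_ij = (−1)^(i+j)·(minor ij) (rows/columns in the sector order above):
  C_11 = (0.75)(0.80) − (-0.35)(-0.35) = 0.4775
  C_12 = −[(-0.40)(0.80) − (-0.35)(-0.25)] = 0.4075
  C_13 = (-0.40)(-0.35) − (0.75)(-0.25) = 0.3275
  C_21 = −[(-0.20)(0.80) − (-0.05)(-0.35)] = 0.1775
  C_22 = (0.90)(0.80) − (-0.05)(-0.25) = 0.7075
  C_23 = −[(0.90)(-0.35) − (-0.20)(-0.25)] = 0.3650
  C_31 = (-0.20)(-0.35) − (-0.05)(0.75) = 0.1075
  C_32 = −[(0.90)(-0.35) − (-0.05)(-0.40)] = 0.3350
  C_33 = (0.90)(0.75) − (-0.20)(-0.40) = 0.5950
det(I−A) = Σ_j (I−A)_1j·C_1j = (0.90)(0.4775) + (-0.20)(0.4075) + (-0.05)(0.3275) = 0.331875
adj(I−A) = Cᵀ =
  [ 0.4775   0.1775   0.1075]
  [ 0.4075   0.7075   0.3350]
  [ 0.3275   0.3650   0.5950]
(I − A)⁻¹ = adj(I−A) / det(I−A) ≈
  [   1.4388     0.5348     0.3239]
  [   1.2279     2.1318     1.0094]
  [   0.9868     1.0998     1.7928]
Δx = (I − A)⁻¹ Δd with Δd having +120 in the Sector 2 component and 0 elsewhere.
So Δx_2 = L_22 · (+120), where L_22 = adj(I−A)_22 / det(I−A) = 0.7075 / 0.331875.
Δx_2 = 0.7075 × (+120) / 0.331875 = 84.90 / 0.331875 ≈ 255.819.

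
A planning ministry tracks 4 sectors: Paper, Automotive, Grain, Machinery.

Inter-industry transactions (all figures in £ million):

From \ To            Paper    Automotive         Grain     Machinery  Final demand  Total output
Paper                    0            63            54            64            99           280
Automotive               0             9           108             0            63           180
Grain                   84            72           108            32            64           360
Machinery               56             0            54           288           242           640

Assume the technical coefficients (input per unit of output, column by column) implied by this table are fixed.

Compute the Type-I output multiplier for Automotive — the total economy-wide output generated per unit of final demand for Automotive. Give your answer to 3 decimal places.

m_A = 3.903

Technical coefficients a_ij = z_ij / X_j:
  a_PP = 0/280 = 0.00, a_AP = 0/280 = 0.00, a_GP = 84/280 = 0.30, a_MP = 56/280 = 0.20
  a_PA = 63/180 = 0.35, a_AA = 9/180 = 0.05, a_GA = 72/180 = 0.40, a_MA = 0/180 = 0.00
  a_PG = 54/360 = 0.15, a_AG = 108/360 = 0.30, a_GG = 108/360 = 0.30, a_MG = 54/360 = 0.15
  a_PM = 64/640 = 0.10, a_AM = 0/640 = 0.00, a_GM = 32/640 = 0.05, a_MM = 288/640 = 0.45
I − A =
  [   1.00    -0.35    -0.15    -0.10]
  [   0.00     0.95    -0.30     0.00]
  [  -0.30    -0.40     0.70    -0.05]
  [  -0.20     0.00    -0.15     0.55]
Compute the cofactors C_ij = (−1)^(i+j)·(3×3 minor ij) of I−A; the adjugate is their transpose:
adj(I−A) = Cᵀ =
  [ 0.292625   0.171125   0.150375   0.066875]
  [ 0.052500   0.332750   0.159000   0.024000]
  [ 0.166250   0.273250   0.503500   0.076000]
  [ 0.151750   0.136750   0.192000   0.470750]
det(I−A) = Σ_j (I−A)_1j·C_1j = (1.00)(0.292625) + (-0.35)(0.052500) + (-0.15)(0.166250) + (-0.10)(0.151750) = 0.2341375
(I − A)⁻¹ = adj(I−A) / det(I−A) ≈
  [   1.2498     0.7309     0.6423     0.2856]
  [   0.2242     1.4212     0.6791     0.1025]
  [   0.7101     1.1670     2.1504     0.3246]
  [   0.6481     0.5841     0.8200     2.0106]
The output multiplier for sector j is the column-j sum of the Leontief inverse (I − A)⁻¹ = adj(I−A) / det(I−A).
Column A of adj(I−A): (0.171125, 0.332750, 0.273250, 0.136750); det(I−A) = 0.2341375.
m_A = (0.171125 + 0.332750 + 0.273250 + 0.136750) / 0.2341375 = 0.913875 / 0.2341375 ≈ 3.903.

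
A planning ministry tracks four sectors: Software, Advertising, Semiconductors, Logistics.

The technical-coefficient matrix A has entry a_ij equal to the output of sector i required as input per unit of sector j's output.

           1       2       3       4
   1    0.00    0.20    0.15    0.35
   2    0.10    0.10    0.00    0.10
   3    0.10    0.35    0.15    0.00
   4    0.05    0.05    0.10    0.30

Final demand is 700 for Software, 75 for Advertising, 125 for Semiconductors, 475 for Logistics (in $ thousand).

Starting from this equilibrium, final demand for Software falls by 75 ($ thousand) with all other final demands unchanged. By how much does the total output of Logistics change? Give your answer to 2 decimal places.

Δx_4 = -8.55

I − A =
  [   1.00    -0.20    -0.15    -0.35]
  [  -0.10     0.90     0.00    -0.10]
  [  -0.10    -0.35     0.85     0.00]
  [  -0.05    -0.05    -0.10     0.70]
Compute the cofactors C_ij = (−1)^(i+j)·(3×3 minor ij) of I−A; the adjugate is their transpose:
adj(I−A) = Cᵀ =
  [ 0.527750   0.182875   0.127250   0.290000]
  [ 0.064750   0.566125   0.024750   0.113250]
  [ 0.088750   0.254625   0.592500   0.080750]
  [ 0.055000   0.089875   0.095500   0.729250]
det(I−A) = Σ_j (I−A)_1j·C_1j = (1.00)(0.527750) + (-0.20)(0.064750) + (-0.15)(0.088750) + (-0.35)(0.055000) = 0.4822375
(I − A)⁻¹ = adj(I−A) / det(I−A) ≈
  [   1.0944     0.3792     0.2639     0.6014]
  [   0.1343     1.1740     0.0513     0.2348]
  [   0.1840     0.5280     1.2286     0.1674]
  [   0.1141     0.1864     0.1980     1.5122]
Δx = (I − A)⁻¹ Δd with Δd having -75 in the Software component and 0 elsewhere.
So Δx_4 = L_41 · (-75), where L_41 = adj(I−A)_41 / det(I−A) = 0.055000 / 0.4822375.
Δx_4 = 0.055000 × (-75) / 0.4822375 = -4.125 / 0.4822375 ≈ -8.55.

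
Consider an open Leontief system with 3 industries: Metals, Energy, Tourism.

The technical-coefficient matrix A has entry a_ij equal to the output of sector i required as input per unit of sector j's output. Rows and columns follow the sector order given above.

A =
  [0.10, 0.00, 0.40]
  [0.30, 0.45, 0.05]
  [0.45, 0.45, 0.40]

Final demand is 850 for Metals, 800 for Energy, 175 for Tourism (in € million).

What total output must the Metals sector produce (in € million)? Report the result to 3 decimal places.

x_M = 3586.869

I − A =
  [   0.90     0.00    -0.40]
  [  -0.30     0.55    -0.05]
  [  -0.45    -0.45     0.60]
Cofactors of I−A, C_ij = (−1)^(i+j)·(minor ij) (rows/columns in the sector order above):
  C_11 = (0.55)(0.60) − (-0.05)(-0.45) = 0.3075
  C_12 = −[(-0.30)(0.60) − (-0.05)(-0.45)] = 0.2025
  C_13 = (-0.30)(-0.45) − (0.55)(-0.45) = 0.3825
  C_21 = −[(0.00)(0.60) − (-0.40)(-0.45)] = 0.1800
  C_22 = (0.90)(0.60) − (-0.40)(-0.45) = 0.3600
  C_23 = −[(0.90)(-0.45) − (0.00)(-0.45)] = 0.4050
  C_31 = (0.00)(-0.05) − (-0.40)(0.55) = 0.2200
  C_32 = −[(0.90)(-0.05) − (-0.40)(-0.30)] = 0.1650
  C_33 = (0.90)(0.55) − (0.00)(-0.30) = 0.4950
det(I−A) = Σ_j (I−A)_1j·C_1j = (0.90)(0.3075) + (0.00)(0.2025) + (-0.40)(0.3825) = 0.12375
adj(I−A) = Cᵀ =
  [ 0.3075   0.1800   0.2200]
  [ 0.2025   0.3600   0.1650]
  [ 0.3825   0.4050   0.4950]
(I − A)⁻¹ = adj(I−A) / det(I−A) ≈
  [   2.4848     1.4545     1.7778]
  [   1.6364     2.9091     1.3333]
  [   3.0909     3.2727     4.0000]
x = (I − A)⁻¹ d = adj(I−A)·d / det(I−A), with det(I−A) = 0.12375:
  x_M = (0.3075·850 + 0.1800·800 + 0.2200·175) / 0.12375 = 443.875 / 0.12375 ≈ 3586.869
  x_E = (0.2025·850 + 0.3600·800 + 0.1650·175) / 0.12375 = 489.00 / 0.12375 ≈ 3951.515
  x_T = (0.3825·850 + 0.4050·800 + 0.4950·175) / 0.12375 = 735.75 / 0.12375 ≈ 5945.455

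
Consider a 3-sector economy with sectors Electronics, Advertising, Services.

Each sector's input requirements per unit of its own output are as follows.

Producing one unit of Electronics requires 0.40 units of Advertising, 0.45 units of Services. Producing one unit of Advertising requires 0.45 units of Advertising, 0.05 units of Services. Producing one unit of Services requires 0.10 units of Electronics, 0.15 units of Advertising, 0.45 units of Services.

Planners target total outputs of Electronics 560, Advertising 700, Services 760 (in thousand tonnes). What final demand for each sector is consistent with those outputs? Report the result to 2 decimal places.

I − A =
  [   1.00     0.00    -0.10]
  [  -0.40     0.55    -0.15]
  [  -0.45    -0.05     0.55]
d = (I − A) x:
  d_E = (+1.00)·560 + (+0.00)·700 + (-0.10)·760 = 484.00
  d_A = (-0.40)·560 + (+0.55)·700 + (-0.15)·760 = 47.00
  d_S = (-0.45)·560 + (-0.05)·700 + (+0.55)·760 = 131.00

d_E = 484.00, d_A = 47.00, d_S = 131.00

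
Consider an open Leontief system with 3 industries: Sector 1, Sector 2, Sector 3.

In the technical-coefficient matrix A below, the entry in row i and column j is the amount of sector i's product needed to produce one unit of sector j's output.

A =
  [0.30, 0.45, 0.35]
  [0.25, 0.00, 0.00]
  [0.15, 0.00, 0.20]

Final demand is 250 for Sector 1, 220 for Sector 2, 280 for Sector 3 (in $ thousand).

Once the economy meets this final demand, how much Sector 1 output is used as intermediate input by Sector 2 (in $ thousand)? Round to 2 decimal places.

z_12 = 200.64

I − A =
  [   0.70    -0.45    -0.35]
  [  -0.25     1.00     0.00]
  [  -0.15     0.00     0.80]
Cofactors of I−A, C_ij = (−1)^(i+j)·(minor ij) (rows/columns in the sector order above):
  C_11 = (1.00)(0.80) − (0.00)(0.00) = 0.8000
  C_12 = −[(-0.25)(0.80) − (0.00)(-0.15)] = 0.2000
  C_13 = (-0.25)(0.00) − (1.00)(-0.15) = 0.1500
  C_21 = −[(-0.45)(0.80) − (-0.35)(0.00)] = 0.3600
  C_22 = (0.70)(0.80) − (-0.35)(-0.15) = 0.5075
  C_23 = −[(0.70)(0.00) − (-0.45)(-0.15)] = 0.0675
  C_31 = (-0.45)(0.00) − (-0.35)(1.00) = 0.3500
  C_32 = −[(0.70)(0.00) − (-0.35)(-0.25)] = 0.0875
  C_33 = (0.70)(1.00) − (-0.45)(-0.25) = 0.5875
det(I−A) = Σ_j (I−A)_1j·C_1j = (0.70)(0.8000) + (-0.45)(0.2000) + (-0.35)(0.1500) = 0.4175
adj(I−A) = Cᵀ =
  [ 0.8000   0.3600   0.3500]
  [ 0.2000   0.5075   0.0875]
  [ 0.1500   0.0675   0.5875]
(I − A)⁻¹ = adj(I−A) / det(I−A) ≈
  [   1.9162     0.8623     0.8383]
  [   0.4790     1.2156     0.2096]
  [   0.3593     0.1617     1.4072]
First solve x = (I − A)⁻¹ d = adj(I−A)·d / det(I−A); in particular x_2 = (0.2000·250 + 0.5075·220 + 0.0875·280) / 0.4175 = 186.15 / 0.4175 ≈ 445.8683.
Intermediate flow from 1 to 2: z_12 = a_12 · x_2 = 0.45 × 186.15 / 0.4175 = 83.7675 / 0.4175 ≈ 200.64.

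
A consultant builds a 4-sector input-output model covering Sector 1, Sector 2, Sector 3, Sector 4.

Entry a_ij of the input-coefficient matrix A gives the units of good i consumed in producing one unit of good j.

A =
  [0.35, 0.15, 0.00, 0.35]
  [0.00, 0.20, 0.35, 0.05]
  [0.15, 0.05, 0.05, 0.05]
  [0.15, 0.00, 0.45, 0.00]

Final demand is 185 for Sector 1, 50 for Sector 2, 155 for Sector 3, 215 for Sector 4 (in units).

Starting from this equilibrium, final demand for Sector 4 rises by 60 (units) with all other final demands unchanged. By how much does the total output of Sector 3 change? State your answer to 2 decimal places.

Δx_3 = 10.55

I − A =
  [   0.65    -0.15     0.00    -0.35]
  [   0.00     0.80    -0.35    -0.05]
  [  -0.15    -0.05     0.95    -0.05]
  [  -0.15     0.00    -0.45     1.00]
Compute the cofactors C_ij = (−1)^(i+j)·(3×3 minor ij) of I−A; the adjugate is their transpose:
adj(I−A) = Cᵀ =
  [ 0.723375   0.147000   0.181875   0.269625]
  [ 0.065625   0.529375   0.223750   0.060625]
  [ 0.126375   0.053500   0.476875   0.070750]
  [ 0.165375   0.046125   0.241875   0.474750]
det(I−A) = Σ_j (I−A)_1j·C_1j = (0.65)(0.723375) + (-0.15)(0.065625) + (0.00)(0.126375) + (-0.35)(0.165375) = 0.40246875
(I − A)⁻¹ = adj(I−A) / det(I−A) ≈
  [   1.7973     0.3652     0.4519     0.6699]
  [   0.1631     1.3153     0.5559     0.1506]
  [   0.3140     0.1329     1.1849     0.1758]
  [   0.4109     0.1146     0.6010     1.1796]
Δx = (I − A)⁻¹ Δd with Δd having +60 in the Sector 4 component and 0 elsewhere.
So Δx_3 = L_34 · (+60), where L_34 = adj(I−A)_34 / det(I−A) = 0.070750 / 0.40246875.
Δx_3 = 0.070750 × (+60) / 0.40246875 = 4.245 / 0.40246875 ≈ 10.55.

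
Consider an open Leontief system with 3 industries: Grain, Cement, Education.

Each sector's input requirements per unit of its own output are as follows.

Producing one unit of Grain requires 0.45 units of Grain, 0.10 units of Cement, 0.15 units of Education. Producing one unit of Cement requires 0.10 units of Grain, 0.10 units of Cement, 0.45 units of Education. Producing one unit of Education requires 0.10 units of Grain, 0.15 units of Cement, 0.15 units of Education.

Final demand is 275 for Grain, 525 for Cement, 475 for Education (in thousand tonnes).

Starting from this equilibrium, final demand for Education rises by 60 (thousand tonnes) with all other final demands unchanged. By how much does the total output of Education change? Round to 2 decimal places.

Δx_3 = 82.00

I − A =
  [   0.55    -0.10    -0.10]
  [  -0.10     0.90    -0.15]
  [  -0.15    -0.45     0.85]
Cofactors of I−A, C_ij = (−1)^(i+j)·(minor ij) (rows/columns in the sector order above):
  C_11 = (0.90)(0.85) − (-0.15)(-0.45) = 0.6975
  C_12 = −[(-0.10)(0.85) − (-0.15)(-0.15)] = 0.1075
  C_13 = (-0.10)(-0.45) − (0.90)(-0.15) = 0.1800
  C_21 = −[(-0.10)(0.85) − (-0.10)(-0.45)] = 0.1300
  C_22 = (0.55)(0.85) − (-0.10)(-0.15) = 0.4525
  C_23 = −[(0.55)(-0.45) − (-0.10)(-0.15)] = 0.2625
  C_31 = (-0.10)(-0.15) − (-0.10)(0.90) = 0.1050
  C_32 = −[(0.55)(-0.15) − (-0.10)(-0.10)] = 0.0925
  C_33 = (0.55)(0.90) − (-0.10)(-0.10) = 0.4850
det(I−A) = Σ_j (I−A)_1j·C_1j = (0.55)(0.6975) + (-0.10)(0.1075) + (-0.10)(0.1800) = 0.354875
adj(I−A) = Cᵀ =
  [ 0.6975   0.1300   0.1050]
  [ 0.1075   0.4525   0.0925]
  [ 0.1800   0.2625   0.4850]
(I − A)⁻¹ = adj(I−A) / det(I−A) ≈
  [   1.9655     0.3663     0.2959]
  [   0.3029     1.2751     0.2607]
  [   0.5072     0.7397     1.3667]
Δx = (I − A)⁻¹ Δd with Δd having +60 in the Education component and 0 elsewhere.
So Δx_3 = L_33 · (+60), where L_33 = adj(I−A)_33 / det(I−A) = 0.4850 / 0.354875.
Δx_3 = 0.4850 × (+60) / 0.354875 = 29.10 / 0.354875 ≈ 82.00.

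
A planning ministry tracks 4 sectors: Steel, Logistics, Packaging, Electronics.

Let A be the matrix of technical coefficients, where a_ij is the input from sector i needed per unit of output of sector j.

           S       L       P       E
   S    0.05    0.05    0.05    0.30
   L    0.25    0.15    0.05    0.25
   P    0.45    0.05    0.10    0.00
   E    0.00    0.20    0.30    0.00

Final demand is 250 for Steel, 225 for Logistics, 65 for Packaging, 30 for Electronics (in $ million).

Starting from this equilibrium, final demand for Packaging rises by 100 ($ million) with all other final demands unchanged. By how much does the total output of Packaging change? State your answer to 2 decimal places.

Δx_P = 123.11

I − A =
  [   0.95    -0.05    -0.05    -0.30]
  [  -0.25     0.85    -0.05    -0.25]
  [  -0.45    -0.05     0.90     0.00]
  [   0.00    -0.20    -0.30     1.00]
Compute the cofactors C_ij = (−1)^(i+j)·(3×3 minor ij) of I−A; the adjugate is their transpose:
adj(I−A) = Cᵀ =
  [ 0.713750   0.106000   0.125750   0.240625]
  [ 0.281250   0.792000   0.153750   0.282375]
  [ 0.372500   0.097000   0.732500   0.136000]
  [ 0.168000   0.187500   0.250500   0.692250]
det(I−A) = Σ_j (I−A)_1j·C_1j = (0.95)(0.713750) + (-0.05)(0.281250) + (-0.05)(0.372500) + (-0.30)(0.168000) = 0.594975
(I − A)⁻¹ = adj(I−A) / det(I−A) ≈
  [   1.1996     0.1782     0.2114     0.4044]
  [   0.4727     1.3311     0.2584     0.4746]
  [   0.6261     0.1630     1.2311     0.2286]
  [   0.2824     0.3151     0.4210     1.1635]
Δx = (I − A)⁻¹ Δd with Δd having +100 in the Packaging component and 0 elsewhere.
So Δx_P = L_PP · (+100), where L_PP = adj(I−A)_PP / det(I−A) = 0.732500 / 0.594975.
Δx_P = 0.732500 × (+100) / 0.594975 = 73.25 / 0.594975 ≈ 123.11.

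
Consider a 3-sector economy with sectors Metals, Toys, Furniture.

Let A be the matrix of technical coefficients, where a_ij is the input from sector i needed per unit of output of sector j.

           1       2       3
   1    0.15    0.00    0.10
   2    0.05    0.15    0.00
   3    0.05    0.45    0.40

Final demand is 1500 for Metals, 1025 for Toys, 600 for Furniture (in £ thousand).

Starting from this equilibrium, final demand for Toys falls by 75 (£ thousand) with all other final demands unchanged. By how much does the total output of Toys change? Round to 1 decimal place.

I − A =
  [   0.85     0.00    -0.10]
  [  -0.05     0.85     0.00]
  [  -0.05    -0.45     0.60]
Cofactors of I−A, C_ij = (−1)^(i+j)·(minor ij) (rows/columns in the sector order above):
  C_11 = (0.85)(0.60) − (0.00)(-0.45) = 0.5100
  C_12 = −[(-0.05)(0.60) − (0.00)(-0.05)] = 0.0300
  C_13 = (-0.05)(-0.45) − (0.85)(-0.05) = 0.0650
  C_21 = −[(0.00)(0.60) − (-0.10)(-0.45)] = 0.0450
  C_22 = (0.85)(0.60) − (-0.10)(-0.05) = 0.5050
  C_23 = −[(0.85)(-0.45) − (0.00)(-0.05)] = 0.3825
  C_31 = (0.00)(0.00) − (-0.10)(0.85) = 0.0850
  C_32 = −[(0.85)(0.00) − (-0.10)(-0.05)] = 0.0050
  C_33 = (0.85)(0.85) − (0.00)(-0.05) = 0.7225
det(I−A) = Σ_j (I−A)_1j·C_1j = (0.85)(0.5100) + (0.00)(0.0300) + (-0.10)(0.0650) = 0.4270
adj(I−A) = Cᵀ =
  [ 0.5100   0.0450   0.0850]
  [ 0.0300   0.5050   0.0050]
  [ 0.0650   0.3825   0.7225]
(I − A)⁻¹ = adj(I−A) / det(I−A) ≈
  [   1.1944     0.1054     0.1991]
  [   0.0703     1.1827     0.0117]
  [   0.1522     0.8958     1.6920]
Δx = (I − A)⁻¹ Δd with Δd having -75 in the Toys component and 0 elsewhere.
So Δx_2 = L_22 · (-75), where L_22 = adj(I−A)_22 / det(I−A) = 0.5050 / 0.4270.
Δx_2 = 0.5050 × (-75) / 0.4270 = -37.875 / 0.4270 ≈ -88.7.

Δx_2 = -88.7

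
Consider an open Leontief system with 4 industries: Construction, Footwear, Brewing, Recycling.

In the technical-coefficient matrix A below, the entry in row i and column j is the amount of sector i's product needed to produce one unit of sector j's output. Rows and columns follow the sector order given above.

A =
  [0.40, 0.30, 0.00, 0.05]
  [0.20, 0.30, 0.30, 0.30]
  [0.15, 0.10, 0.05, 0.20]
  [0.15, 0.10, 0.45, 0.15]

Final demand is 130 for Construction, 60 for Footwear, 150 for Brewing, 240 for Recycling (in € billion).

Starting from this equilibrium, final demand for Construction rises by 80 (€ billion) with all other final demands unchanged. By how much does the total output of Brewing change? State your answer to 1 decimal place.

I − A =
  [   0.60    -0.30     0.00    -0.05]
  [  -0.20     0.70    -0.30    -0.30]
  [  -0.15    -0.10     0.95    -0.20]
  [  -0.15    -0.10    -0.45     0.85]
Compute the cofactors C_ij = (−1)^(i+j)·(3×3 minor ij) of I−A; the adjugate is their transpose:
adj(I−A) = Cᵀ =
  [ 0.42875   0.22225   0.13425   0.13525]
  [ 0.25375   0.42000   0.23625   0.21875]
  [ 0.13125   0.11025   0.26825   0.10975]
  [ 0.17500   0.14700   0.19350   0.31050]
det(I−A) = Σ_j (I−A)_1j·C_1j = (0.60)(0.42875) + (-0.30)(0.25375) + (0.00)(0.13125) + (-0.05)(0.17500) = 0.172375
(I − A)⁻¹ = adj(I−A) / det(I−A) ≈
  [   2.4873     1.2893     0.7788     0.7846]
  [   1.4721     2.4365     1.3706     1.2690]
  [   0.7614     0.6396     1.5562     0.6367]
  [   1.0152     0.8528     1.1226     1.8013]
Δx = (I − A)⁻¹ Δd with Δd having +80 in the Construction component and 0 elsewhere.
So Δx_3 = L_31 · (+80), where L_31 = adj(I−A)_31 / det(I−A) = 0.13125 / 0.172375.
Δx_3 = 0.13125 × (+80) / 0.172375 = 10.50 / 0.172375 ≈ 60.9.

Δx_3 = 60.9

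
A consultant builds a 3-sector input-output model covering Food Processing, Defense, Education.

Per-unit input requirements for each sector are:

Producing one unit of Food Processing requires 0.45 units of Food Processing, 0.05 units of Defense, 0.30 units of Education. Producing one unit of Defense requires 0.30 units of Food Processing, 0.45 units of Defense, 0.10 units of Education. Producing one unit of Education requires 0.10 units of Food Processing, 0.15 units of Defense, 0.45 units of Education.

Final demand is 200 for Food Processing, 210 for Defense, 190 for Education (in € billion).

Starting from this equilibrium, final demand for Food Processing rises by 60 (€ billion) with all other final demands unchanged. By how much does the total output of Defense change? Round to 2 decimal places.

Δx_2 = 36.44

I − A =
  [   0.55    -0.30    -0.10]
  [  -0.05     0.55    -0.15]
  [  -0.30    -0.10     0.55]
Cofactors of I−A, C_ij = (−1)^(i+j)·(minor ij) (rows/columns in the sector order above):
  C_11 = (0.55)(0.55) − (-0.15)(-0.10) = 0.2875
  C_12 = −[(-0.05)(0.55) − (-0.15)(-0.30)] = 0.0725
  C_13 = (-0.05)(-0.10) − (0.55)(-0.30) = 0.1700
  C_21 = −[(-0.30)(0.55) − (-0.10)(-0.10)] = 0.1750
  C_22 = (0.55)(0.55) − (-0.10)(-0.30) = 0.2725
  C_23 = −[(0.55)(-0.10) − (-0.30)(-0.30)] = 0.1450
  C_31 = (-0.30)(-0.15) − (-0.10)(0.55) = 0.1000
  C_32 = −[(0.55)(-0.15) − (-0.10)(-0.05)] = 0.0875
  C_33 = (0.55)(0.55) − (-0.30)(-0.05) = 0.2875
det(I−A) = Σ_j (I−A)_1j·C_1j = (0.55)(0.2875) + (-0.30)(0.0725) + (-0.10)(0.1700) = 0.119375
adj(I−A) = Cᵀ =
  [ 0.2875   0.1750   0.1000]
  [ 0.0725   0.2725   0.0875]
  [ 0.1700   0.1450   0.2875]
(I − A)⁻¹ = adj(I−A) / det(I−A) ≈
  [   2.4084     1.4660     0.8377]
  [   0.6073     2.2827     0.7330]
  [   1.4241     1.2147     2.4084]
Δx = (I − A)⁻¹ Δd with Δd having +60 in the Food Processing component and 0 elsewhere.
So Δx_2 = L_21 · (+60), where L_21 = adj(I−A)_21 / det(I−A) = 0.0725 / 0.119375.
Δx_2 = 0.0725 × (+60) / 0.119375 = 4.35 / 0.119375 ≈ 36.44.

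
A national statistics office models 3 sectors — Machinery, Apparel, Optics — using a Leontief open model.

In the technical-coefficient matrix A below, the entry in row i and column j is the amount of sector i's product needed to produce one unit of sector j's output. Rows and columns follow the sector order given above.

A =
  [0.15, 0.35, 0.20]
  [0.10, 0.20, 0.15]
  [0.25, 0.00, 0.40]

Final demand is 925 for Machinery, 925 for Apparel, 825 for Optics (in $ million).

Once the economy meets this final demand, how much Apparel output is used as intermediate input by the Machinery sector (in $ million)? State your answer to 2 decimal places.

I − A =
  [   0.85    -0.35    -0.20]
  [  -0.10     0.80    -0.15]
  [  -0.25     0.00     0.60]
Cofactors of I−A, C_ij = (−1)^(i+j)·(minor ij) (rows/columns in the sector order above):
  C_11 = (0.80)(0.60) − (-0.15)(0.00) = 0.4800
  C_12 = −[(-0.10)(0.60) − (-0.15)(-0.25)] = 0.0975
  C_13 = (-0.10)(0.00) − (0.80)(-0.25) = 0.2000
  C_21 = −[(-0.35)(0.60) − (-0.20)(0.00)] = 0.2100
  C_22 = (0.85)(0.60) − (-0.20)(-0.25) = 0.4600
  C_23 = −[(0.85)(0.00) − (-0.35)(-0.25)] = 0.0875
  C_31 = (-0.35)(-0.15) − (-0.20)(0.80) = 0.2125
  C_32 = −[(0.85)(-0.15) − (-0.20)(-0.10)] = 0.1475
  C_33 = (0.85)(0.80) − (-0.35)(-0.10) = 0.6450
det(I−A) = Σ_j (I−A)_1j·C_1j = (0.85)(0.4800) + (-0.35)(0.0975) + (-0.20)(0.2000) = 0.333875
adj(I−A) = Cᵀ =
  [ 0.4800   0.2100   0.2125]
  [ 0.0975   0.4600   0.1475]
  [ 0.2000   0.0875   0.6450]
(I − A)⁻¹ = adj(I−A) / det(I−A) ≈
  [   1.4377     0.6290     0.6365]
  [   0.2920     1.3778     0.4418]
  [   0.5990     0.2621     1.9319]
First solve x = (I − A)⁻¹ d = adj(I−A)·d / det(I−A); in particular x_M = (0.4800·925 + 0.2100·925 + 0.2125·825) / 0.333875 = 813.5625 / 0.333875 ≈ 2436.7278.
Intermediate flow from A to M: z_AM = a_AM · x_M = 0.10 × 813.5625 / 0.333875 = 81.35625 / 0.333875 ≈ 243.67.

z_AM = 243.67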